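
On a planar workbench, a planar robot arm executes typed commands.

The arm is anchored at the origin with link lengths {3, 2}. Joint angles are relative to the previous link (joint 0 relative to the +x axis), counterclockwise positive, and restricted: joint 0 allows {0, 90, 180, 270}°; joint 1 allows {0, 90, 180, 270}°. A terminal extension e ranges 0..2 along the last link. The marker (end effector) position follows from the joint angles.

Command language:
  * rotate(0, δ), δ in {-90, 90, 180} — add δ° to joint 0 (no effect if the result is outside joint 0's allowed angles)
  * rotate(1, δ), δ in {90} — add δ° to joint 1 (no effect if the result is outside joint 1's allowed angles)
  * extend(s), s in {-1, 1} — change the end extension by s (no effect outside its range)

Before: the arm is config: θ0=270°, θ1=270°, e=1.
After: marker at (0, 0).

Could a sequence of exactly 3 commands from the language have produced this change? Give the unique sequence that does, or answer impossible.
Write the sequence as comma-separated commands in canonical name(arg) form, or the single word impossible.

from: config: θ0=270°, θ1=270°, e=1
step 1 (rotate(1, 90)): config: θ0=270°, θ1=0°, e=1
step 2 (rotate(1, 90)): config: θ0=270°, θ1=90°, e=1
step 3 (rotate(1, 90)): config: θ0=270°, θ1=180°, e=1
no other 3-command option fits: unique.

rotate(1, 90), rotate(1, 90), rotate(1, 90)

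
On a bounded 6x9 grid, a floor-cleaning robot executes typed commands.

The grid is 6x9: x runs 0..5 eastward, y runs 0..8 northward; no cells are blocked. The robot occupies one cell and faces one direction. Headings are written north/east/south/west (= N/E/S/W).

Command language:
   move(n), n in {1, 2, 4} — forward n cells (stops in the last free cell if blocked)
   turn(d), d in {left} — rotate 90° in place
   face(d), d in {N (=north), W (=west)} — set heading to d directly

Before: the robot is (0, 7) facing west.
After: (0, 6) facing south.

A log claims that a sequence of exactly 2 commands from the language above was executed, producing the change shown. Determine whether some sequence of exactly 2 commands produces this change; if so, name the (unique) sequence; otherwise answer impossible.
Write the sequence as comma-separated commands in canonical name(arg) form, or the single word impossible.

turn(left), move(1)

key: cell and facing (now S) both changed — the 2 commands mix motion and turning
begin: (0, 7) facing west
[1] after turn(left): (0, 7) facing south
[2] after move(1): (0, 6) facing south
no other 2-command option fits: unique.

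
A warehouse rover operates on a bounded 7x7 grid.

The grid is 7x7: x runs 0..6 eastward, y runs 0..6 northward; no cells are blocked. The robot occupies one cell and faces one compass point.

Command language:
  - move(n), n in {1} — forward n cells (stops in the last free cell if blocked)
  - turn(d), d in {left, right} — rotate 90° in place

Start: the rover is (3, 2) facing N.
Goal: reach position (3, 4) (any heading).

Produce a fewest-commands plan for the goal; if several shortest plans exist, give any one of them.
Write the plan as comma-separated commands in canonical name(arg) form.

begin: (3, 2) facing N
t=1 move(1) ⇒ (3, 3) facing N
t=2 move(1) ⇒ (3, 4) facing N
no 1-step plan works, so 2 is optimal.

move(1), move(1)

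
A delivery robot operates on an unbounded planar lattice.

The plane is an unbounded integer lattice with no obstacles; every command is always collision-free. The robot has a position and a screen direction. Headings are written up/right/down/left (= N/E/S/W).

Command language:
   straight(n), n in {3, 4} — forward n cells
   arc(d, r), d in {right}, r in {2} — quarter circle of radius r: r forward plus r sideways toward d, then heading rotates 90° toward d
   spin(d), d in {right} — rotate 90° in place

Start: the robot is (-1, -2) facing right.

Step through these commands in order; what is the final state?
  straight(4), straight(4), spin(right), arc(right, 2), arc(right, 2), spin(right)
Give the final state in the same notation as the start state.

start: (-1, -2) facing right
t=1 straight(4) ⇒ (3, -2) facing right
t=2 straight(4) ⇒ (7, -2) facing right
t=3 spin(right) ⇒ (7, -2) facing down
t=4 arc(right, 2) ⇒ (5, -4) facing left
t=5 arc(right, 2) ⇒ (3, -2) facing up
t=6 spin(right) ⇒ (3, -2) facing right

(3, -2) facing right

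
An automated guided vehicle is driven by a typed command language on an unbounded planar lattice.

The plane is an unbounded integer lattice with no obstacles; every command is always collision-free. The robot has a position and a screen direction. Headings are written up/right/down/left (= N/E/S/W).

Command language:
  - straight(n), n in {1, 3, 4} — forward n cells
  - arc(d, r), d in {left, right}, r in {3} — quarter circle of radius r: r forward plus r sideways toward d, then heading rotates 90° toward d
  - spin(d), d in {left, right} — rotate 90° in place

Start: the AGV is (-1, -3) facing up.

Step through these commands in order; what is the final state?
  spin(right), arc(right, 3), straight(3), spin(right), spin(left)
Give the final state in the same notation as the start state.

(2, -9) facing down

begin: (-1, -3) facing up
1. spin(right) → (-1, -3) facing right
2. arc(right, 3) → (2, -6) facing down
3. straight(3) → (2, -9) facing down
4. spin(right) → (2, -9) facing left
5. spin(left) → (2, -9) facing down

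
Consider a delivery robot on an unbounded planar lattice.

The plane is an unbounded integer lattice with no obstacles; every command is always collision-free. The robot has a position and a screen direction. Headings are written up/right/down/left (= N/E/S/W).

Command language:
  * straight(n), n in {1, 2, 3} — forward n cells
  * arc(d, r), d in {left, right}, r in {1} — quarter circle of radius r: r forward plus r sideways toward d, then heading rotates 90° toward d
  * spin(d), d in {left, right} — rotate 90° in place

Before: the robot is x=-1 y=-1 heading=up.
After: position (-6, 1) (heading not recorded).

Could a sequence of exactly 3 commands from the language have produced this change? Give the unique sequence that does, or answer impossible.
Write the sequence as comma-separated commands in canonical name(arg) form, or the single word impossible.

key: running arc(right, 1) before arc(left, 1) would end elsewhere — order is forced
t0: x=-1 y=-1 heading=up
t=1 arc(left, 1) ⇒ x=-2 y=0 heading=left
t=2 straight(3) ⇒ x=-5 y=0 heading=left
t=3 arc(right, 1) ⇒ x=-6 y=1 heading=up
no other 3-command option fits: unique.

arc(left, 1), straight(3), arc(right, 1)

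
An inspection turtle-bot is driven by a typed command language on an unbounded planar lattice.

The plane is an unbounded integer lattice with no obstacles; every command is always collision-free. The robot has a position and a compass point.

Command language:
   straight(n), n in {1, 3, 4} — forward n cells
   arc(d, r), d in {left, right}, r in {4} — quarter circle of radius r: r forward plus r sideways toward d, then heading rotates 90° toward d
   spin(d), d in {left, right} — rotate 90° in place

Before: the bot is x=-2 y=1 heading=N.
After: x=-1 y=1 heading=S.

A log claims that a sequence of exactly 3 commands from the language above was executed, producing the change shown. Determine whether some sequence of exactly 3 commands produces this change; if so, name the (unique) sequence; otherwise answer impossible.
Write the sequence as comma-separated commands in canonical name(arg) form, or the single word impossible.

key: position moved to (-1,1) AND the heading swung to S — translation plus rotation needed
initial: x=-2 y=1 heading=N
[1] after spin(right): x=-2 y=1 heading=E
[2] after straight(1): x=-1 y=1 heading=E
[3] after spin(right): x=-1 y=1 heading=S
uniquely the one of 343 3-step routes that fits.

spin(right), straight(1), spin(right)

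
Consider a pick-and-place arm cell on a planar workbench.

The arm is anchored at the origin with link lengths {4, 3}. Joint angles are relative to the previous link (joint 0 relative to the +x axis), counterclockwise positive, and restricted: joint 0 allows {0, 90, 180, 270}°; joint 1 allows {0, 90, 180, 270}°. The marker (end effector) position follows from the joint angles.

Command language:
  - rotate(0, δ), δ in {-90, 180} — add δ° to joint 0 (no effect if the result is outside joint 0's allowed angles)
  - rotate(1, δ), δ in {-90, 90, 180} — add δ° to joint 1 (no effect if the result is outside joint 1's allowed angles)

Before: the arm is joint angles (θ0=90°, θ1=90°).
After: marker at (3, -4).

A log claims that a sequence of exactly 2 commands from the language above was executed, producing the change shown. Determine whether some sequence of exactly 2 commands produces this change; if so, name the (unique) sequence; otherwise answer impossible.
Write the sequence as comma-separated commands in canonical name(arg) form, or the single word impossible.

initial: joint angles (θ0=90°, θ1=90°)
step 1 (rotate(0, -90)): joint angles (θ0=0°, θ1=90°)
step 2 (rotate(0, -90)): joint angles (θ0=270°, θ1=90°)
no other 2-command option fits: unique.

rotate(0, -90), rotate(0, -90)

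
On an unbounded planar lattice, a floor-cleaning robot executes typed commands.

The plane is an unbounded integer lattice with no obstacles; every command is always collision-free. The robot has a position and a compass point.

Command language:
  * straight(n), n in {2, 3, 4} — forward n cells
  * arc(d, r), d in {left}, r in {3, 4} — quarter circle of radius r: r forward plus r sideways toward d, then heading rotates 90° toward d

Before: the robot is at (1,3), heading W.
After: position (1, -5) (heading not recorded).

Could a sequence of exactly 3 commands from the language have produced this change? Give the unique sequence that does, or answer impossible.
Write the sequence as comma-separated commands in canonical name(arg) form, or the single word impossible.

arc(left, 3), straight(2), arc(left, 3)

start: at (1,3), heading W
1. arc(left, 3) → at (-2,0), heading S
2. straight(2) → at (-2,-2), heading S
3. arc(left, 3) → at (1,-5), heading E
uniquely the one of 125 3-step routes that fits.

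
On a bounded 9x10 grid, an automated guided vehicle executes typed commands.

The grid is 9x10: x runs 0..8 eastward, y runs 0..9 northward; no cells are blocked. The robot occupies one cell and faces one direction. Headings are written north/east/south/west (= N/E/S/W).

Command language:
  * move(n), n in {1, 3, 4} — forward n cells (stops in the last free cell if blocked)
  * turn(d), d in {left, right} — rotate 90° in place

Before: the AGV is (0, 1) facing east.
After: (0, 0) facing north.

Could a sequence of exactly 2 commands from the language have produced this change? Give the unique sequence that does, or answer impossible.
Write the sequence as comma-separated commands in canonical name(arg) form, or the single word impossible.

impossible

checked all 2-command options: none fits.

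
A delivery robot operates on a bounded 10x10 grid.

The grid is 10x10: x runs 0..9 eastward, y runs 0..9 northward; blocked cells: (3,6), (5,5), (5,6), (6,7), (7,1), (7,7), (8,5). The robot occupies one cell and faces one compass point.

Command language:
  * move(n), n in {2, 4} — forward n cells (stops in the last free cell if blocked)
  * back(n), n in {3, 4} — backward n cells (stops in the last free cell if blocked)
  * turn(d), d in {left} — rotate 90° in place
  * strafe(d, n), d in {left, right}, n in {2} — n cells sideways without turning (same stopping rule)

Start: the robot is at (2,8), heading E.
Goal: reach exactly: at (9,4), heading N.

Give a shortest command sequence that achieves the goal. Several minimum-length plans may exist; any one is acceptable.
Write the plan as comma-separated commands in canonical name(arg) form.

initial: at (2,8), heading E
[1] after move(4): at (6,8), heading E
[2] after move(4): at (9,8), heading E
[3] after turn(left): at (9,8), heading N
[4] after back(4): at (9,4), heading N
minimal: 4 command(s), checked below 4.

move(4), move(4), turn(left), back(4)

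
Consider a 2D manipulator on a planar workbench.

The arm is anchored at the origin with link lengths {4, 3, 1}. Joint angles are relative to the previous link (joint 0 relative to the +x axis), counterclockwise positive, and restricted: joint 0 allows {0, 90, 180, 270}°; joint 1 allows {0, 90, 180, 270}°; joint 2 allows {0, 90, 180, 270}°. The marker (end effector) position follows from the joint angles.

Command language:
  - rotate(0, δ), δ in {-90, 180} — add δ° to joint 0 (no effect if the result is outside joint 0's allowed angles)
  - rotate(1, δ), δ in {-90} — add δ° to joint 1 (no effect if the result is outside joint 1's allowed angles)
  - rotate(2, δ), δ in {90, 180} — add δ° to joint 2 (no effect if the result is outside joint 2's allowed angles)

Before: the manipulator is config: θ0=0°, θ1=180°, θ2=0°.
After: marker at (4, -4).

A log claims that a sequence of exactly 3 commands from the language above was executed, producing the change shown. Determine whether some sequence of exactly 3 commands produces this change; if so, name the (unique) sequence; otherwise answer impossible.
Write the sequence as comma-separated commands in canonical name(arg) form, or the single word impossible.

begin: config: θ0=0°, θ1=180°, θ2=0°
step 1 (rotate(1, -90)): config: θ0=0°, θ1=90°, θ2=0°
step 2 (rotate(1, -90)): config: θ0=0°, θ1=0°, θ2=0°
step 3 (rotate(1, -90)): config: θ0=0°, θ1=270°, θ2=0°
no other 3-command option fits: unique.

rotate(1, -90), rotate(1, -90), rotate(1, -90)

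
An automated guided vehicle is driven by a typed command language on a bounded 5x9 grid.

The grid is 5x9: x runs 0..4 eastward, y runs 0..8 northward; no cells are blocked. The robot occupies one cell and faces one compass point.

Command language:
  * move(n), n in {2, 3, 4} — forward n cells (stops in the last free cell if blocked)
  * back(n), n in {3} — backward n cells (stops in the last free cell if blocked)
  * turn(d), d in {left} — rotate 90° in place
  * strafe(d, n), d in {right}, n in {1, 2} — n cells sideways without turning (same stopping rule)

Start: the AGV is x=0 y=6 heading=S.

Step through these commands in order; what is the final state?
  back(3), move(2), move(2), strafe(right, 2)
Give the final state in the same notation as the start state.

from: x=0 y=6 heading=S
[1] after back(3): x=0 y=8 heading=S
[2] after move(2): x=0 y=6 heading=S
[3] after move(2): x=0 y=4 heading=S
[4] after strafe(right, 2): x=0 y=4 heading=S

x=0 y=4 heading=S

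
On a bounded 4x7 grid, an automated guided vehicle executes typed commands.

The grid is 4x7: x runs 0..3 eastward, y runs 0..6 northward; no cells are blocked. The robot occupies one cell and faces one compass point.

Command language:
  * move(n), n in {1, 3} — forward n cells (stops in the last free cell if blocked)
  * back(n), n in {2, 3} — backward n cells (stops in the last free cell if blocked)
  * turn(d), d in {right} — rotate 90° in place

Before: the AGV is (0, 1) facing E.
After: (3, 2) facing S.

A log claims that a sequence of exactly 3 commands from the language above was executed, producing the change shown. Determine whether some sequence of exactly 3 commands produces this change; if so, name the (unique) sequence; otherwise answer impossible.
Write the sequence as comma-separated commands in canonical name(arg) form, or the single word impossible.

no 3-step route produces this change.

impossible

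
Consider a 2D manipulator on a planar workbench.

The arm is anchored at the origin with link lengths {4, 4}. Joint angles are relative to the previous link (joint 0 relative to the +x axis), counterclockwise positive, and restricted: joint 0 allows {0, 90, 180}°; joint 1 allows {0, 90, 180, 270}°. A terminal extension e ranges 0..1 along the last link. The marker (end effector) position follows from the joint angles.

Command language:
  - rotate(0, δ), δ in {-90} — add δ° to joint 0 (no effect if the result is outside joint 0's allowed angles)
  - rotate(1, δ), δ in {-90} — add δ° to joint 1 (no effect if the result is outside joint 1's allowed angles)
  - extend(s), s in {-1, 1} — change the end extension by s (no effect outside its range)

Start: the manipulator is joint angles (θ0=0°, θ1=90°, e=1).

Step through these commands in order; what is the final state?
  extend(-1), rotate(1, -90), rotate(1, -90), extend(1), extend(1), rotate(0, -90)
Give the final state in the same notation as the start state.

t0: joint angles (θ0=0°, θ1=90°, e=1)
1. extend(-1) → joint angles (θ0=0°, θ1=90°, e=0)
2. rotate(1, -90) → joint angles (θ0=0°, θ1=0°, e=0)
3. rotate(1, -90) → joint angles (θ0=0°, θ1=270°, e=0)
4. extend(1) → joint angles (θ0=0°, θ1=270°, e=1)
5. extend(1) → joint angles (θ0=0°, θ1=270°, e=1)
6. rotate(0, -90) → joint angles (θ0=0°, θ1=270°, e=1)

joint angles (θ0=0°, θ1=270°, e=1)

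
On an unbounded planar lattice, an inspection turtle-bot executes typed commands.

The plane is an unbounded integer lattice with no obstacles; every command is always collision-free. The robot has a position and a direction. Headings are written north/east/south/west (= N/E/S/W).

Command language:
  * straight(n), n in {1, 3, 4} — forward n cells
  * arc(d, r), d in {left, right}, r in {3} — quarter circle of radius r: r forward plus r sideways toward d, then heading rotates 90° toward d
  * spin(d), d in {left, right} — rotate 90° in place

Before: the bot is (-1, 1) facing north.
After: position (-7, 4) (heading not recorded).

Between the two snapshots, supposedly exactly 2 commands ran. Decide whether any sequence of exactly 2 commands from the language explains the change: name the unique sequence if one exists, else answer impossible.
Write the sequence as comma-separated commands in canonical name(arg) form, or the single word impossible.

arc(left, 3), straight(3)

key: running straight(3) before arc(left, 3) would end elsewhere — order is forced
start: (-1, 1) facing north
step 1 (arc(left, 3)): (-4, 4) facing west
step 2 (straight(3)): (-7, 4) facing west
all 49 alternatives checked — unique.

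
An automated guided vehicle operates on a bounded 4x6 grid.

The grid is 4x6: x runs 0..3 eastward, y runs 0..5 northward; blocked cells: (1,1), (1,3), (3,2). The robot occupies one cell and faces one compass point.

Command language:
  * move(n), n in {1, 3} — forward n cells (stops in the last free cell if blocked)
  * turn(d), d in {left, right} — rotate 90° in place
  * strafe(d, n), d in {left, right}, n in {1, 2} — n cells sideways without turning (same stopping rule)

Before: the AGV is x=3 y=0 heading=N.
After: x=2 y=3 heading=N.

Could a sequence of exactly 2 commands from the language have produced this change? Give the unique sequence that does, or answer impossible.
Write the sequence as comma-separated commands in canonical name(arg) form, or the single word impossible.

strafe(left, 1), move(3)

key: order matters: swapping strafe(left, 1) and move(3) lands elsewhere
start: x=3 y=0 heading=N
[1] after strafe(left, 1): x=2 y=0 heading=N
[2] after move(3): x=2 y=3 heading=N
no rival 2-sequence matches.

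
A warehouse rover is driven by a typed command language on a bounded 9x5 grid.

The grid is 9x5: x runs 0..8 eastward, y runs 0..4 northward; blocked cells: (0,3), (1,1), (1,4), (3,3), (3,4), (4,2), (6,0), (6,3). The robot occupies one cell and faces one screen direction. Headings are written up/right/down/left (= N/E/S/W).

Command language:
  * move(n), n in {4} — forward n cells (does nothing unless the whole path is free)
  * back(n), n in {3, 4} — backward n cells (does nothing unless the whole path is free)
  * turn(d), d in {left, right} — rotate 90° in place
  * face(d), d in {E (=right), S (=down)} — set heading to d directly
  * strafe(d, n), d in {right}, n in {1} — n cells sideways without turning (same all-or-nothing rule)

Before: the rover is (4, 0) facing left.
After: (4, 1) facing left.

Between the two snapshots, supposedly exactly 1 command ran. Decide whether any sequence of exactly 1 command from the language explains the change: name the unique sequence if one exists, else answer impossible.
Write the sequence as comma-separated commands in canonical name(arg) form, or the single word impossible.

strafe(right, 1)

key: still facing W — the one step turns nothing
begin: (4, 0) facing left
1. strafe(right, 1) → (4, 1) facing left
uniquely the one of 8 1-step routes that fits.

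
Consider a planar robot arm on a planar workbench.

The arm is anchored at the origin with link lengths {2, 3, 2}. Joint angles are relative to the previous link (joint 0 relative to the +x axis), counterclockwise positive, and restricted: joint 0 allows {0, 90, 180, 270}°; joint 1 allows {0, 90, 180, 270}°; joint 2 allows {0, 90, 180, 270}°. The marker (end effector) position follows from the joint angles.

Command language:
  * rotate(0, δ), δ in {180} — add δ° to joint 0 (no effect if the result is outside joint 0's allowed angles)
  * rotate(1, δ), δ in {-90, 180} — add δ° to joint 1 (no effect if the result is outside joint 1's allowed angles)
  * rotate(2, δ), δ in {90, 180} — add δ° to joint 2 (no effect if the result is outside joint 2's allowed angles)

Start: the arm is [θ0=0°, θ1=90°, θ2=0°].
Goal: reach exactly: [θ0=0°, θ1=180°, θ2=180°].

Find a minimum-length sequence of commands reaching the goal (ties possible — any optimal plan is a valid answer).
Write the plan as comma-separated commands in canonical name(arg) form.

t0: [θ0=0°, θ1=90°, θ2=0°]
t=1 rotate(1, 180) ⇒ [θ0=0°, θ1=270°, θ2=0°]
t=2 rotate(1, -90) ⇒ [θ0=0°, θ1=180°, θ2=0°]
t=3 rotate(2, 180) ⇒ [θ0=0°, θ1=180°, θ2=180°]
nothing shorter than 3 reaches the goal.

rotate(1, 180), rotate(1, -90), rotate(2, 180)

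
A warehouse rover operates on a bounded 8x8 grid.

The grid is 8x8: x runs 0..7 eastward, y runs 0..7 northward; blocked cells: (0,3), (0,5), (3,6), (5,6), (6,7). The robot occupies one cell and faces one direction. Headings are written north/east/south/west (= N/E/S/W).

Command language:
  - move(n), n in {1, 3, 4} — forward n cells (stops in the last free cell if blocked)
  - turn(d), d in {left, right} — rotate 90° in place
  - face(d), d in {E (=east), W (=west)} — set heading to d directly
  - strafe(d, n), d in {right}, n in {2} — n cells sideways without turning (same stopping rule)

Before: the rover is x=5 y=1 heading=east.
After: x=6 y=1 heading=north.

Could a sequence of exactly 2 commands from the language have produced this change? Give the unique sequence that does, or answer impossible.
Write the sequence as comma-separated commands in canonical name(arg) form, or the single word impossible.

key: cell and facing (now N) both changed — the 2 commands mix motion and turning
from: x=5 y=1 heading=east
step 1 (move(1)): x=6 y=1 heading=east
step 2 (turn(left)): x=6 y=1 heading=north
no other 2-command option fits: unique.

move(1), turn(left)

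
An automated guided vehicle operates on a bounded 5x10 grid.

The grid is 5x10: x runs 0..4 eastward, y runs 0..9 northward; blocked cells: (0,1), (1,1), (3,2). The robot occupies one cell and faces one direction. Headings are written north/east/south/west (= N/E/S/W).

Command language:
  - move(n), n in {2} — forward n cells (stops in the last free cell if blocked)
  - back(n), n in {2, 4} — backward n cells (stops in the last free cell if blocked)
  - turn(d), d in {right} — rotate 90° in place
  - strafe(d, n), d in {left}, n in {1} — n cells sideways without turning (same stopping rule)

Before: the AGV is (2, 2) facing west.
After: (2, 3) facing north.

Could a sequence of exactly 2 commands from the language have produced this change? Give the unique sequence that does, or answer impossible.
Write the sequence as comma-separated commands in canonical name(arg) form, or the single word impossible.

impossible

checked all 2-command options: none fits.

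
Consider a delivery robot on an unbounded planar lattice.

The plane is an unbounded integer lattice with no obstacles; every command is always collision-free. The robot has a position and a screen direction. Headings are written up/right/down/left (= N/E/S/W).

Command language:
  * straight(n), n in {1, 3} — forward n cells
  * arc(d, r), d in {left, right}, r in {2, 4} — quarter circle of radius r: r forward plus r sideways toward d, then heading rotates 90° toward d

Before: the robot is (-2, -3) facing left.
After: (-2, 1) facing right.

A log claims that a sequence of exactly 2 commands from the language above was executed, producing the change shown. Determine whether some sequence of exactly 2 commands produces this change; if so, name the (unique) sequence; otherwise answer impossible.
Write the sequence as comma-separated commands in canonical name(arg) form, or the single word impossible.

key: cell and facing (now E) both changed — the 2 commands mix motion and turning
from: (-2, -3) facing left
step 1 (arc(right, 2)): (-4, -1) facing up
step 2 (arc(right, 2)): (-2, 1) facing right
no other 2-command option fits: unique.

arc(right, 2), arc(right, 2)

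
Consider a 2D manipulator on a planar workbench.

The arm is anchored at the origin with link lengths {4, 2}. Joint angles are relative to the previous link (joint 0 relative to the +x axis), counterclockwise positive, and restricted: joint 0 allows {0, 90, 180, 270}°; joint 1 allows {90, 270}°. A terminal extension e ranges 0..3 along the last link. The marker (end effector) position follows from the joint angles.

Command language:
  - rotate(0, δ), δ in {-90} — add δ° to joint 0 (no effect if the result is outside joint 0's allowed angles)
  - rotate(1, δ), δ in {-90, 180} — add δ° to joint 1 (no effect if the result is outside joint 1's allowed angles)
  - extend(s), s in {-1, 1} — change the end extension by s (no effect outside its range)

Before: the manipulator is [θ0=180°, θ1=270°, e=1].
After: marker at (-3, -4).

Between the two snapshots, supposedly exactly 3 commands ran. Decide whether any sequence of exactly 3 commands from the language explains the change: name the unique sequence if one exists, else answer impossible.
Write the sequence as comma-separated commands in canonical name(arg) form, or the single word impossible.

initial: [θ0=180°, θ1=270°, e=1]
[1] after rotate(0, -90): [θ0=90°, θ1=270°, e=1]
[2] after rotate(0, -90): [θ0=0°, θ1=270°, e=1]
[3] after rotate(0, -90): [θ0=270°, θ1=270°, e=1]
uniquely the one of 125 3-step routes that fits.

rotate(0, -90), rotate(0, -90), rotate(0, -90)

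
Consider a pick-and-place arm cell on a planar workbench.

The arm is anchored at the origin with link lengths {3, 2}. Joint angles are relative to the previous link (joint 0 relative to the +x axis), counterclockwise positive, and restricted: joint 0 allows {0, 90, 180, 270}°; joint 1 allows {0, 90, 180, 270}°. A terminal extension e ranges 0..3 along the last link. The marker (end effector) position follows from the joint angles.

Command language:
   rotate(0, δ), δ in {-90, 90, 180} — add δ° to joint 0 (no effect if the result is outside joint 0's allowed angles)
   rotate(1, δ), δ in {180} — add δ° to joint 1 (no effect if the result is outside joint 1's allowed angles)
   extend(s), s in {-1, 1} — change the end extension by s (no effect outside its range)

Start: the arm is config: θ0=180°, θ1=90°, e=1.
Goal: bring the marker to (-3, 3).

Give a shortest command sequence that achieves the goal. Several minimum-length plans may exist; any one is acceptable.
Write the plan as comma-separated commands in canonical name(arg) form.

rotate(0, -90)

begin: config: θ0=180°, θ1=90°, e=1
step 1 (rotate(0, -90)): config: θ0=90°, θ1=90°, e=1
minimal: 1 command(s), checked below 1.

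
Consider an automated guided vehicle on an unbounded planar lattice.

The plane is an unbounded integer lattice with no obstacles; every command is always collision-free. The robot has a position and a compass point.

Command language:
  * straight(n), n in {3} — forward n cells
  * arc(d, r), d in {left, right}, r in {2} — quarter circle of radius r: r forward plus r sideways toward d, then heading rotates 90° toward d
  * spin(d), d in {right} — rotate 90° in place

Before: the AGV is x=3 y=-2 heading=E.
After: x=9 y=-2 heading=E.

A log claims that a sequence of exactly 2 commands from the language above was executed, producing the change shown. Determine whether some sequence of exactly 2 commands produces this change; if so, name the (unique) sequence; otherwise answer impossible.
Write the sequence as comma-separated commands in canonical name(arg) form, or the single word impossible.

straight(3), straight(3)

key: still facing E at the end — nothing in the sequence rotates
t0: x=3 y=-2 heading=E
t=1 straight(3) ⇒ x=6 y=-2 heading=E
t=2 straight(3) ⇒ x=9 y=-2 heading=E
all 16 alternatives checked — unique.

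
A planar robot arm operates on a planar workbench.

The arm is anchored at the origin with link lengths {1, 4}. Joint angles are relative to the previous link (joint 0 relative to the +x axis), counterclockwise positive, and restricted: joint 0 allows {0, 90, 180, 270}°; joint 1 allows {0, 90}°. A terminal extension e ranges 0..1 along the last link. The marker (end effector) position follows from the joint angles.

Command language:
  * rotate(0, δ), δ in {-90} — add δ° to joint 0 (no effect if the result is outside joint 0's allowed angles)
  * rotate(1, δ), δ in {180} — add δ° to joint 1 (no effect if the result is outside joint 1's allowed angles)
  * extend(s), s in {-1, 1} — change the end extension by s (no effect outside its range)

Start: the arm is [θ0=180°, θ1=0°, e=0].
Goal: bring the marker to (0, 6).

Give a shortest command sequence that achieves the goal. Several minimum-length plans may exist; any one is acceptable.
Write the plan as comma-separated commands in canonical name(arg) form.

t0: [θ0=180°, θ1=0°, e=0]
t=1 extend(1) ⇒ [θ0=180°, θ1=0°, e=1]
t=2 rotate(0, -90) ⇒ [θ0=90°, θ1=0°, e=1]
no 1-step plan works, so 2 is optimal.

extend(1), rotate(0, -90)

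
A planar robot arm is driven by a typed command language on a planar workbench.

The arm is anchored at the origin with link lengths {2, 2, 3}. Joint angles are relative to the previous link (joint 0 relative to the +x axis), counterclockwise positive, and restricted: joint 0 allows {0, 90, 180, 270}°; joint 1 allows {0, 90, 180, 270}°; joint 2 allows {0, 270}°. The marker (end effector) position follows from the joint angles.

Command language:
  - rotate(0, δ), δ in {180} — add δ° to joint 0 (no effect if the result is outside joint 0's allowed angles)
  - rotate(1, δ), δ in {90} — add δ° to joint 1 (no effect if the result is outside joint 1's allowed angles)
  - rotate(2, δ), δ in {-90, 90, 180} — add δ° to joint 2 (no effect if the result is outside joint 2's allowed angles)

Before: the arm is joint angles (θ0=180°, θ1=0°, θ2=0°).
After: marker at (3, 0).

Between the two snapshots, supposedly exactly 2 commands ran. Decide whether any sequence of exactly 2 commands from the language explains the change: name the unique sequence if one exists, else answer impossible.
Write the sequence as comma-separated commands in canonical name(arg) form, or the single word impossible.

start: joint angles (θ0=180°, θ1=0°, θ2=0°)
[1] after rotate(1, 90): joint angles (θ0=180°, θ1=90°, θ2=0°)
[2] after rotate(1, 90): joint angles (θ0=180°, θ1=180°, θ2=0°)
no other 2-command option fits: unique.

rotate(1, 90), rotate(1, 90)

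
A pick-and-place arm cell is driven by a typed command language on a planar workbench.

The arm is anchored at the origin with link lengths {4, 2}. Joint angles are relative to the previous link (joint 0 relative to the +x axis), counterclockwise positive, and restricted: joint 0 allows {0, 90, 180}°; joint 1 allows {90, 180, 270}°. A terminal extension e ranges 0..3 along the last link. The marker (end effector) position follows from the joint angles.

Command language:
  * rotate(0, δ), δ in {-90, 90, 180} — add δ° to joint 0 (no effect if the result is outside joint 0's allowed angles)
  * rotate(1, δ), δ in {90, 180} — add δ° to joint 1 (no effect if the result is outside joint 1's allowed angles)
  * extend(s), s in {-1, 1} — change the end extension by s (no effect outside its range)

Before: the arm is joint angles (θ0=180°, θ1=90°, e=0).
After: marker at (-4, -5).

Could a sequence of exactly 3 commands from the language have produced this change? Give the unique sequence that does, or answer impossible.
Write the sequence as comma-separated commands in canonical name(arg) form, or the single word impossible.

from: joint angles (θ0=180°, θ1=90°, e=0)
1. extend(1) → joint angles (θ0=180°, θ1=90°, e=1)
2. extend(1) → joint angles (θ0=180°, θ1=90°, e=2)
3. extend(1) → joint angles (θ0=180°, θ1=90°, e=3)
no rival 3-sequence matches.

extend(1), extend(1), extend(1)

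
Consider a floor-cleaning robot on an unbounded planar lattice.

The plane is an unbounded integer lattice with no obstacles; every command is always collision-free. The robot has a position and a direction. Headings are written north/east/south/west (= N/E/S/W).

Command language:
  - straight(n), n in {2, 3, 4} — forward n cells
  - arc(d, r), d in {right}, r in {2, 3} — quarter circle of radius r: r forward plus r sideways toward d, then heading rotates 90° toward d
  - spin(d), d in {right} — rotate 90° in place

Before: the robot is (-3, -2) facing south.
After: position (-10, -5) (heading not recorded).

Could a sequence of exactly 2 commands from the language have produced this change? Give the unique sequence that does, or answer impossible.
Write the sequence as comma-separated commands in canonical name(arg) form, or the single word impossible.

arc(right, 3), straight(4)

key: order matters: swapping arc(right, 3) and straight(4) lands elsewhere
start: (-3, -2) facing south
[1] after arc(right, 3): (-6, -5) facing west
[2] after straight(4): (-10, -5) facing west
all 36 alternatives checked — unique.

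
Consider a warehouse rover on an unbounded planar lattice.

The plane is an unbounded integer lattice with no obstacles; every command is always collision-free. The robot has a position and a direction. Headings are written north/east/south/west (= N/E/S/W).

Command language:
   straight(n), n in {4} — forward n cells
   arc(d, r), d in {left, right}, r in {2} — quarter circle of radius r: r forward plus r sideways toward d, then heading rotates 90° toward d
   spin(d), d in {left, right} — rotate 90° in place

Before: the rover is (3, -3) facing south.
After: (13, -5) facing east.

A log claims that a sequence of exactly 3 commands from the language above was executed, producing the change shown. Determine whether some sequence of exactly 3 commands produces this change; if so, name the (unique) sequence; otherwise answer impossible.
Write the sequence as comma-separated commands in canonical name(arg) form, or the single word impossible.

arc(left, 2), straight(4), straight(4)

key: position moved to (13,-5) AND the heading swung to E — translation plus rotation needed
initial: (3, -3) facing south
1. arc(left, 2) → (5, -5) facing east
2. straight(4) → (9, -5) facing east
3. straight(4) → (13, -5) facing east
uniquely the one of 125 3-step routes that fits.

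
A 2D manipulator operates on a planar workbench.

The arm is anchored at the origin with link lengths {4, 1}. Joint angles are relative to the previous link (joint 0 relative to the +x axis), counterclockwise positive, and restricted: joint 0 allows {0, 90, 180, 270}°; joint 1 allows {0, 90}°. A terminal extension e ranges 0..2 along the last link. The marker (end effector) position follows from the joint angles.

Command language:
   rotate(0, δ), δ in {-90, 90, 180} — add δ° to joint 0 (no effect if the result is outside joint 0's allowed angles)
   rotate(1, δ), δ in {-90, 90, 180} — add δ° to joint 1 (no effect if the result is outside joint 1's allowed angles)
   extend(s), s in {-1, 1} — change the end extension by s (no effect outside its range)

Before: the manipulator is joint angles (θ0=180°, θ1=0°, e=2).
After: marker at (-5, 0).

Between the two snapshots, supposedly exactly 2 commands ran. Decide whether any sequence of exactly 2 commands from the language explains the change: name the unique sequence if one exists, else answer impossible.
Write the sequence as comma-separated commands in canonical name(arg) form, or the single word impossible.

t0: joint angles (θ0=180°, θ1=0°, e=2)
[1] after extend(-1): joint angles (θ0=180°, θ1=0°, e=1)
[2] after extend(-1): joint angles (θ0=180°, θ1=0°, e=0)
uniquely the one of 64 2-step routes that fits.

extend(-1), extend(-1)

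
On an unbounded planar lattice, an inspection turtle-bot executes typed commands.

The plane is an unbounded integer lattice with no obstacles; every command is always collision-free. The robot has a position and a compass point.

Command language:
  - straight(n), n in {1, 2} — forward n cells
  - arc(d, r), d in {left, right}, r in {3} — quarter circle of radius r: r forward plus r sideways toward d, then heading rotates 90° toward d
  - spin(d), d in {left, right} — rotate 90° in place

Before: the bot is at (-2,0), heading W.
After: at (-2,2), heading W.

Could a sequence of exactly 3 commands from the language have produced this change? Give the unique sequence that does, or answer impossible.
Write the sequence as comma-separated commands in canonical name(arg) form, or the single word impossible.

key: heading stays W — rotations cancel among the 3 commands
start: at (-2,0), heading W
step 1 (spin(right)): at (-2,0), heading N
step 2 (straight(2)): at (-2,2), heading N
step 3 (spin(left)): at (-2,2), heading W
no other 3-command option fits: unique.

spin(right), straight(2), spin(left)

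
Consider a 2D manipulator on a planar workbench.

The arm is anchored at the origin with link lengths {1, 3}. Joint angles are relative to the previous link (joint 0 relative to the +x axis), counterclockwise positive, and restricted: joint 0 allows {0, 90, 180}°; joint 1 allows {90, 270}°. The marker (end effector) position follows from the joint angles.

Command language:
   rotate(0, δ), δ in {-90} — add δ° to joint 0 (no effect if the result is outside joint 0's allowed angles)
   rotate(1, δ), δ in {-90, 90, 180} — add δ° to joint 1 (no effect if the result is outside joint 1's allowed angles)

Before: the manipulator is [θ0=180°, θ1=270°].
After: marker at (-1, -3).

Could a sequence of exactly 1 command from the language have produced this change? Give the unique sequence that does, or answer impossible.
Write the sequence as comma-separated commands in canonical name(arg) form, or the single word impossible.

t0: [θ0=180°, θ1=270°]
[1] after rotate(1, 180): [θ0=180°, θ1=90°]
all 4 alternatives checked — unique.

rotate(1, 180)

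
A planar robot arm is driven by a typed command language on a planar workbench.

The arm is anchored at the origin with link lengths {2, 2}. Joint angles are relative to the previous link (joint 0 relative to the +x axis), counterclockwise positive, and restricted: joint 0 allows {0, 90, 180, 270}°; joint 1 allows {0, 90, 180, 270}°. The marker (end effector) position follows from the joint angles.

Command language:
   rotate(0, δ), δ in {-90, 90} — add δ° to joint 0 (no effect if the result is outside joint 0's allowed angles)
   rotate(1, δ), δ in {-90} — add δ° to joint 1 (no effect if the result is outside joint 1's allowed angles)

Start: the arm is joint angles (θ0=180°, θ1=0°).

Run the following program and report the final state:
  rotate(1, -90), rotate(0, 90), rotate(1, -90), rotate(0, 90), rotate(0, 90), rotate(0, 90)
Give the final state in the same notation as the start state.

joint angles (θ0=180°, θ1=180°)

initial: joint angles (θ0=180°, θ1=0°)
step 1 (rotate(1, -90)): joint angles (θ0=180°, θ1=270°)
step 2 (rotate(0, 90)): joint angles (θ0=270°, θ1=270°)
step 3 (rotate(1, -90)): joint angles (θ0=270°, θ1=180°)
step 4 (rotate(0, 90)): joint angles (θ0=0°, θ1=180°)
step 5 (rotate(0, 90)): joint angles (θ0=90°, θ1=180°)
step 6 (rotate(0, 90)): joint angles (θ0=180°, θ1=180°)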